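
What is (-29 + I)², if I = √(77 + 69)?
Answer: (29 - √146)² ≈ 286.18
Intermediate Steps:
I = √146 ≈ 12.083
(-29 + I)² = (-29 + √146)²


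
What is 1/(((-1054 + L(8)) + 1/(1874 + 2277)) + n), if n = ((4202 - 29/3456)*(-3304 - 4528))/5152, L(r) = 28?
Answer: -1319818752/9784885441001 ≈ -0.00013488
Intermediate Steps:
n = -14217119257/2225664 (n = ((4202 - 29*1/3456)*(-7832))*(1/5152) = ((4202 - 29/3456)*(-7832))*(1/5152) = ((14522083/3456)*(-7832))*(1/5152) = -14217119257/432*1/5152 = -14217119257/2225664 ≈ -6387.8)
1/(((-1054 + L(8)) + 1/(1874 + 2277)) + n) = 1/(((-1054 + 28) + 1/(1874 + 2277)) - 14217119257/2225664) = 1/((-1026 + 1/4151) - 14217119257/2225664) = 1/(-4258925/4151 - 14217119257/2225664) = 1/(-9784885441001/1319818752) = -1319818752/9784885441001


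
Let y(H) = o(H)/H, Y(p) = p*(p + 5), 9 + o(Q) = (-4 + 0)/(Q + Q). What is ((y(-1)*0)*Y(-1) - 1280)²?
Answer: 1638400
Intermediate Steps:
o(Q) = -9 - 2/Q (o(Q) = -9 + (-4 + 0)/(Q + Q) = -9 - 4*1/(2*Q) = -9 - 2/Q)
Y(p) = p*(5 + p)
y(H) = (-9 - 2/H)/H
((y(-1)*0)*Y(-1) - 1280)² = ((((-2 - 9*(-1))/(-1)²)*0)*(-(5 - 1)) - 1280)² = (((1*(-2 + 9))*0)*(-1*4) - 1280)² = (((1*7)*0)*(-4) - 1280)² = ((7*0)*(-4) - 1280)² = (0*(-4) - 1280)² = (0 - 1280)² = (-1280)² = 1638400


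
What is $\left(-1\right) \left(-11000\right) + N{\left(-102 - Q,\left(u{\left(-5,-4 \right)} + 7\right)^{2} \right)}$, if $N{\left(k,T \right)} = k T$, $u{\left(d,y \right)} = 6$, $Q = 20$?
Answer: $-9618$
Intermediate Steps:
$N{\left(k,T \right)} = T k$
$\left(-1\right) \left(-11000\right) + N{\left(-102 - Q,\left(u{\left(-5,-4 \right)} + 7\right)^{2} \right)} = \left(-1\right) \left(-11000\right) + \left(6 + 7\right)^{2} \left(-102 - 20\right) = 11000 + 13^{2} \left(-102 - 20\right) = 11000 + 169 \left(-122\right) = 11000 - 20618 = -9618$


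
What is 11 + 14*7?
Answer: 109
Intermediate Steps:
11 + 14*7 = 11 + 98 = 109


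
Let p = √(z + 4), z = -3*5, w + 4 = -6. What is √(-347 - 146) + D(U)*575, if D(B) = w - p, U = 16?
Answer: -5750 + I*√493 - 575*I*√11 ≈ -5750.0 - 1884.9*I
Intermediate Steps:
w = -10 (w = -4 - 6 = -10)
z = -15
p = I*√11 (p = √(-15 + 4) = √(-11) = I*√11 ≈ 3.3166*I)
D(B) = -10 - I*√11
√(-347 - 146) + D(U)*575 = √(-347 - 146) + (-10 - I*√11)*575 = √(-493) + (-5750 - 575*I*√11) = I*√493 + (-5750 - 575*I*√11) = -5750 + I*√493 - 575*I*√11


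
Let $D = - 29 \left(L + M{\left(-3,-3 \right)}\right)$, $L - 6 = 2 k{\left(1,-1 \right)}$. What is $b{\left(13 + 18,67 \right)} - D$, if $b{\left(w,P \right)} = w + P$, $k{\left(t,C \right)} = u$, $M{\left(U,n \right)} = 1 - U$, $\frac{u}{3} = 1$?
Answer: $562$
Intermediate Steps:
$u = 3$ ($u = 3 \cdot 1 = 3$)
$k{\left(t,C \right)} = 3$
$b{\left(w,P \right)} = P + w$
$L = 12$ ($L = 6 + 2 \cdot 3 = 6 + 6 = 12$)
$D = -464$ ($D = - 29 \left(12 + \left(1 - -3\right)\right) = - 29 \left(12 + \left(1 + 3\right)\right) = - 29 \left(12 + 4\right) = \left(-29\right) 16 = -464$)
$b{\left(13 + 18,67 \right)} - D = \left(67 + \left(13 + 18\right)\right) - -464 = \left(67 + 31\right) + 464 = 98 + 464 = 562$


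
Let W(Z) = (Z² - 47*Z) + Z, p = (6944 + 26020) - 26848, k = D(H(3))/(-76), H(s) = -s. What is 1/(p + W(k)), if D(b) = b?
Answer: 5776/35315537 ≈ 0.00016355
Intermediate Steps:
k = 3/76 (k = -1*3/(-76) = -3*(-1/76) = 3/76 ≈ 0.039474)
p = 6116 (p = 32964 - 26848 = 6116)
W(Z) = Z² - 46*Z
1/(p + W(k)) = 1/(6116 + 3*(-46 + 3/76)/76) = 1/(6116 + (3/76)*(-3493/76)) = 1/(6116 - 10479/5776) = 1/(35315537/5776) = 5776/35315537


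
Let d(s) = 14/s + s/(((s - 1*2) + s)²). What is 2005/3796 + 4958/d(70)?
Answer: 896066684965/36809812 ≈ 24343.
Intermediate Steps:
d(s) = 14/s + s/(-2 + 2*s)² (d(s) = 14/s + s/(((s - 2) + s)²) = 14/s + s/(((-2 + s) + s)²) = 14/s + s/((-2 + 2*s)²) = 14/s + s/(-2 + 2*s)²)
2005/3796 + 4958/d(70) = 2005/3796 + 4958/(14/70 + (¼)*70/(-1 + 70)²) = 2005*(1/3796) + 4958/(14*(1/70) + (¼)*70/69²) = 2005/3796 + 4958/(⅕ + (¼)*70*(1/4761)) = 2005/3796 + 4958/(⅕ + 35/9522) = 2005/3796 + 4958/(9697/47610) = 2005/3796 + 4958*(47610/9697) = 2005/3796 + 236050380/9697 = 896066684965/36809812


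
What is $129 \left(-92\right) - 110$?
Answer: $-11978$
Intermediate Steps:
$129 \left(-92\right) - 110 = -11868 - 110 = -11978$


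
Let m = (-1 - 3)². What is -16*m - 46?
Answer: -302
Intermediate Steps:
m = 16 (m = (-4)² = 16)
-16*m - 46 = -16*16 - 46 = -256 - 46 = -302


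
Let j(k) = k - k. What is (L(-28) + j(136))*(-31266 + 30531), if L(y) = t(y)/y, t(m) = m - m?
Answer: 0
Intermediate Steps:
t(m) = 0
j(k) = 0
L(y) = 0 (L(y) = 0/y = 0)
(L(-28) + j(136))*(-31266 + 30531) = (0 + 0)*(-31266 + 30531) = 0*(-735) = 0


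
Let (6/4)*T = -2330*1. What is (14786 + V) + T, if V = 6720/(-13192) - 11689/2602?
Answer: 170267746681/12872094 ≈ 13228.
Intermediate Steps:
V = -21460841/4290698 (V = 6720*(-1/13192) - 11689*1/2602 = -840/1649 - 11689/2602 = -21460841/4290698 ≈ -5.0017)
T = -4660/3 (T = 2*(-2330*1)/3 = (⅔)*(-2330) = -4660/3 ≈ -1553.3)
(14786 + V) + T = (14786 - 21460841/4290698) - 4660/3 = 63420799787/4290698 - 4660/3 = 170267746681/12872094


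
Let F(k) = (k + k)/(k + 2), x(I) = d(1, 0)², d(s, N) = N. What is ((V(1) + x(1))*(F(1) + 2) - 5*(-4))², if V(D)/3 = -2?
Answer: 16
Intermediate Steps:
V(D) = -6 (V(D) = 3*(-2) = -6)
x(I) = 0 (x(I) = 0² = 0)
F(k) = 2*k/(2 + k) (F(k) = (2*k)/(2 + k) = 2*k/(2 + k))
((V(1) + x(1))*(F(1) + 2) - 5*(-4))² = ((-6 + 0)*(2*1/(2 + 1) + 2) - 5*(-4))² = (-6*(2*1/3 + 2) + 20)² = (-6*(2*1*(⅓) + 2) + 20)² = (-6*(⅔ + 2) + 20)² = (-6*8/3 + 20)² = (-16 + 20)² = 4² = 16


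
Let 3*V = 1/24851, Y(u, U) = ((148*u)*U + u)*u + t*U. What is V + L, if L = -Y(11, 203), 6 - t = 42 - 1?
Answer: -270503632019/74553 ≈ -3.6283e+6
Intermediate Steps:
t = -35 (t = 6 - (42 - 1) = 6 - 1*41 = 6 - 41 = -35)
Y(u, U) = -35*U + u*(u + 148*U*u) (Y(u, U) = ((148*u)*U + u)*u - 35*U = (148*U*u + u)*u - 35*U = (u + 148*U*u)*u - 35*U = u*(u + 148*U*u) - 35*U = -35*U + u*(u + 148*U*u))
V = 1/74553 (V = (⅓)/24851 = (⅓)*(1/24851) = 1/74553 ≈ 1.3413e-5)
L = -3628340 (L = -(11² - 35*203 + 148*203*11²) = -(121 - 7105 + 148*203*121) = -(121 - 7105 + 3635324) = -1*3628340 = -3628340)
V + L = 1/74553 - 3628340 = -270503632019/74553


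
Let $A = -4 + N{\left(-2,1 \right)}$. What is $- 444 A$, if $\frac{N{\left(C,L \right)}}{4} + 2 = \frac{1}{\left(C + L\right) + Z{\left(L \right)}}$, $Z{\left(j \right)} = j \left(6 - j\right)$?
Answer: $4884$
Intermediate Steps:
$N{\left(C,L \right)} = -8 + \frac{4}{C + L + L \left(6 - L\right)}$ ($N{\left(C,L \right)} = -8 + \frac{4}{\left(C + L\right) + L \left(6 - L\right)} = -8 + \frac{4}{C + L + L \left(6 - L\right)}$)
$A = -11$ ($A = -4 + \frac{4 \left(1 - 14 - -4 + 2 \cdot 1^{2}\right)}{-2 - 1^{2} + 7 \cdot 1} = -4 + \frac{4 \left(1 - 14 + 4 + 2 \cdot 1\right)}{-2 - 1 + 7} = -4 + \frac{4 \left(1 - 14 + 4 + 2\right)}{-2 - 1 + 7} = -4 + 4 \cdot \frac{1}{4} \left(-7\right) = -4 - 7 = -11$)
$- 444 A = \left(-444\right) \left(-11\right) = 4884$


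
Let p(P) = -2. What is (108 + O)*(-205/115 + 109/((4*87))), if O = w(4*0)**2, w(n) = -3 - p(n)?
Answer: -1281949/8004 ≈ -160.16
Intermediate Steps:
w(n) = -1 (w(n) = -3 - 1*(-2) = -3 + 2 = -1)
O = 1 (O = (-1)**2 = 1)
(108 + O)*(-205/115 + 109/((4*87))) = (108 + 1)*(-205/115 + 109/((4*87))) = 109*(-205*1/115 + 109/348) = 109*(-41/23 + 109*(1/348)) = 109*(-41/23 + 109/348) = 109*(-11761/8004) = -1281949/8004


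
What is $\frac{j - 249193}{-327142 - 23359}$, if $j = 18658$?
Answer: $\frac{230535}{350501} \approx 0.65773$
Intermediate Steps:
$\frac{j - 249193}{-327142 - 23359} = \frac{18658 - 249193}{-327142 - 23359} = - \frac{230535}{-350501} = \left(-230535\right) \left(- \frac{1}{350501}\right) = \frac{230535}{350501}$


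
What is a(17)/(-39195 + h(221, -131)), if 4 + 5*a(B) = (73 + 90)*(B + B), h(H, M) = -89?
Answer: -2769/98210 ≈ -0.028195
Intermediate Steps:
a(B) = -⅘ + 326*B/5 (a(B) = -⅘ + ((73 + 90)*(B + B))/5 = -⅘ + (163*(2*B))/5 = -⅘ + (326*B)/5 = -⅘ + 326*B/5)
a(17)/(-39195 + h(221, -131)) = (-⅘ + (326/5)*17)/(-39195 - 89) = (-⅘ + 5542/5)/(-39284) = (5538/5)*(-1/39284) = -2769/98210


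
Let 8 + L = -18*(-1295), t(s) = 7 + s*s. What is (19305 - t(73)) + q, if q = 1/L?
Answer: 325505639/23302 ≈ 13969.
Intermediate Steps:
t(s) = 7 + s²
L = 23302 (L = -8 - 18*(-1295) = -8 + 23310 = 23302)
q = 1/23302 ≈ 4.2915e-5
(19305 - t(73)) + q = (19305 - (7 + 73²)) + 1/23302 = (19305 - (7 + 5329)) + 1/23302 = (19305 - 1*5336) + 1/23302 = (19305 - 5336) + 1/23302 = 13969 + 1/23302 = 325505639/23302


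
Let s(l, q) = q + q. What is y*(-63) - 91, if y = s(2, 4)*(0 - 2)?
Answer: 917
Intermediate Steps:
s(l, q) = 2*q
y = -16 (y = (2*4)*(0 - 2) = 8*(-2) = -16)
y*(-63) - 91 = -16*(-63) - 91 = 1008 - 91 = 917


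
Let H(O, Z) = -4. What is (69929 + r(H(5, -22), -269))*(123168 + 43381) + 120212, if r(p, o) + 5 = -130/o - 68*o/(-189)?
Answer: 591273399742486/50841 ≈ 1.1630e+10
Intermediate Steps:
r(p, o) = -5 - 130/o + 68*o/189 (r(p, o) = -5 + (-130/o - 68*o/(-189)) = -5 + (-130/o - 68*o*(-1/189)) = -5 + (-130/o + 68*o/189) = -5 - 130/o + 68*o/189)
(69929 + r(H(5, -22), -269))*(123168 + 43381) + 120212 = (69929 + (-5 - 130/(-269) + (68/189)*(-269)))*(123168 + 43381) + 120212 = (69929 + (-5 - 130*(-1/269) - 18292/189))*166549 + 120212 = (69929 + (-5 + 130/269 - 18292/189))*166549 + 120212 = (69929 - 5150183/50841)*166549 + 120212 = (3550110106/50841)*166549 + 120212 = 591267288044194/50841 + 120212 = 591273399742486/50841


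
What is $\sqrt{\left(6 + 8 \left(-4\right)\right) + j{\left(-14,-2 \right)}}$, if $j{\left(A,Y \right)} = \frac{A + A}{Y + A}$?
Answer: $\frac{i \sqrt{97}}{2} \approx 4.9244 i$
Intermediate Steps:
$j{\left(A,Y \right)} = \frac{2 A}{A + Y}$
$\sqrt{\left(6 + 8 \left(-4\right)\right) + j{\left(-14,-2 \right)}} = \sqrt{\left(6 + 8 \left(-4\right)\right) + 2 \left(-14\right) \frac{1}{-14 - 2}} = \sqrt{\left(6 - 32\right) + 2 \left(-14\right) \frac{1}{-16}} = \sqrt{-26 + 2 \left(-14\right) \left(- \frac{1}{16}\right)} = \sqrt{-26 + \frac{7}{4}} = \sqrt{- \frac{97}{4}} = \frac{i \sqrt{97}}{2}$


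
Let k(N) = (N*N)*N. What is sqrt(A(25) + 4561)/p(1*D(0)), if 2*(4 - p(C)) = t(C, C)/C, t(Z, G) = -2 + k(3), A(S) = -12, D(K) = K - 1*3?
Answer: 6*sqrt(4549)/49 ≈ 8.2587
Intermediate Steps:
D(K) = -3 + K (D(K) = K - 3 = -3 + K)
k(N) = N**3 (k(N) = N**2*N = N**3)
t(Z, G) = 25 (t(Z, G) = -2 + 3**3 = -2 + 27 = 25)
p(C) = 4 - 25/(2*C)
sqrt(A(25) + 4561)/p(1*D(0)) = sqrt(-12 + 4561)/(4 - 25/(2*(-3 + 0))) = sqrt(4549)/(4 - 25/(2*(1*(-3)))) = sqrt(4549)/(4 - 25/2/(-3)) = sqrt(4549)/(4 - 25/2*(-1/3)) = sqrt(4549)/(4 + 25/6) = sqrt(4549)/(49/6) = sqrt(4549)*(6/49) = 6*sqrt(4549)/49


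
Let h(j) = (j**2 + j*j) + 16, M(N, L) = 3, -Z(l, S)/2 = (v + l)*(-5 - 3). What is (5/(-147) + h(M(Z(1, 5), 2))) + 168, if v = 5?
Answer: 29689/147 ≈ 201.97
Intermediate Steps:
Z(l, S) = 80 + 16*l (Z(l, S) = -2*(5 + l)*(-5 - 3) = -2*(5 + l)*(-8) = -2*(-40 - 8*l) = 80 + 16*l)
h(j) = 16 + 2*j**2 (h(j) = (j**2 + j**2) + 16 = 2*j**2 + 16 = 16 + 2*j**2)
(5/(-147) + h(M(Z(1, 5), 2))) + 168 = (5/(-147) + (16 + 2*3**2)) + 168 = (5*(-1/147) + (16 + 2*9)) + 168 = (-5/147 + (16 + 18)) + 168 = (-5/147 + 34) + 168 = 4993/147 + 168 = 29689/147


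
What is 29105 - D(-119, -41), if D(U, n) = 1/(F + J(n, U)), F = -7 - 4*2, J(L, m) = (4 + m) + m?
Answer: 7247146/249 ≈ 29105.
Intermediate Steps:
J(L, m) = 4 + 2*m
F = -15 (F = -7 - 8 = -15)
D(U, n) = 1/(-11 + 2*U) (D(U, n) = 1/(-15 + (4 + 2*U)) = 1/(-11 + 2*U))
29105 - D(-119, -41) = 29105 - 1/(-11 + 2*(-119)) = 29105 - 1/(-11 - 238) = 29105 - 1/(-249) = 29105 - 1*(-1/249) = 29105 + 1/249 = 7247146/249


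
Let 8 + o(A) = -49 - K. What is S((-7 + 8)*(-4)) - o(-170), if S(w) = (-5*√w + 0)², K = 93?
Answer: 50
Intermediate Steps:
o(A) = -150 (o(A) = -8 + (-49 - 1*93) = -8 + (-49 - 93) = -8 - 142 = -150)
S(w) = 25*w (S(w) = (-5*√w)² = 25*w)
S((-7 + 8)*(-4)) - o(-170) = 25*((-7 + 8)*(-4)) - 1*(-150) = 25*(1*(-4)) + 150 = 25*(-4) + 150 = -100 + 150 = 50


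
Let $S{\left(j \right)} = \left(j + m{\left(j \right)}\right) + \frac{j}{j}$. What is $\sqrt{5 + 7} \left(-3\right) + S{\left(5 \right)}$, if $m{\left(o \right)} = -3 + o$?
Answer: $8 - 6 \sqrt{3} \approx -2.3923$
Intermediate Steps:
$S{\left(j \right)} = -2 + 2 j$ ($S{\left(j \right)} = \left(j + \left(-3 + j\right)\right) + \frac{j}{j} = \left(-3 + 2 j\right) + 1 = -2 + 2 j$)
$\sqrt{5 + 7} \left(-3\right) + S{\left(5 \right)} = \sqrt{5 + 7} \left(-3\right) + \left(-2 + 2 \cdot 5\right) = \sqrt{12} \left(-3\right) + \left(-2 + 10\right) = 2 \sqrt{3} \left(-3\right) + 8 = - 6 \sqrt{3} + 8 = 8 - 6 \sqrt{3}$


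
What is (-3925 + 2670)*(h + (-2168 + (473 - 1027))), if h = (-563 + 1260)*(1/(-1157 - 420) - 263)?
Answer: 368185296190/1577 ≈ 2.3347e+8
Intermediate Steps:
h = -289082144/1577 (h = 697*(1/(-1577) - 263) = 697*(-1/1577 - 263) = 697*(-414752/1577) = -289082144/1577 ≈ -1.8331e+5)
(-3925 + 2670)*(h + (-2168 + (473 - 1027))) = (-3925 + 2670)*(-289082144/1577 + (-2168 + (473 - 1027))) = -1255*(-289082144/1577 + (-2168 - 554)) = -1255*(-289082144/1577 - 2722) = -1255*(-293374738/1577) = 368185296190/1577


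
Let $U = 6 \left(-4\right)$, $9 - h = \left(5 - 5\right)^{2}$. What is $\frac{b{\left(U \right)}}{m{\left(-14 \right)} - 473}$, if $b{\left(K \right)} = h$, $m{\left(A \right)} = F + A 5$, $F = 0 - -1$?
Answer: $- \frac{9}{542} \approx -0.016605$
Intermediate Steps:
$h = 9$ ($h = 9 - \left(5 - 5\right)^{2} = 9 - 0^{2} = 9 - 0 = 9 + 0 = 9$)
$U = -24$
$F = 1$ ($F = 0 + 1 = 1$)
$m{\left(A \right)} = 1 + 5 A$ ($m{\left(A \right)} = 1 + A 5 = 1 + 5 A$)
$b{\left(K \right)} = 9$
$\frac{b{\left(U \right)}}{m{\left(-14 \right)} - 473} = \frac{9}{\left(1 + 5 \left(-14\right)\right) - 473} = \frac{9}{\left(1 - 70\right) - 473} = \frac{9}{-69 - 473} = \frac{9}{-542} = 9 \left(- \frac{1}{542}\right) = - \frac{9}{542}$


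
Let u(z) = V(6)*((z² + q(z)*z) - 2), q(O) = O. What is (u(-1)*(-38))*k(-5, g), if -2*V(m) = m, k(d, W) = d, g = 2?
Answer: 0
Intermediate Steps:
V(m) = -m/2
u(z) = 6 - 6*z² (u(z) = (-½*6)*((z² + z*z) - 2) = -3*((z² + z²) - 2) = -3*(2*z² - 2) = -3*(-2 + 2*z²) = 6 - 6*z²)
(u(-1)*(-38))*k(-5, g) = ((6 - 6*(-1)²)*(-38))*(-5) = ((6 - 6*1)*(-38))*(-5) = ((6 - 6)*(-38))*(-5) = (0*(-38))*(-5) = 0*(-5) = 0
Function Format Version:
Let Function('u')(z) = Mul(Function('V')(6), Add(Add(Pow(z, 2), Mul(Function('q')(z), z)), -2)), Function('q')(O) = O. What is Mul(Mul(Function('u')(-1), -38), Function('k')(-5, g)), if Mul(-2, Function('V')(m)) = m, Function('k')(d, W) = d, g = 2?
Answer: 0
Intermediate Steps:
Function('V')(m) = Mul(Rational(-1, 2), m)
Function('u')(z) = Add(6, Mul(-6, Pow(z, 2))) (Function('u')(z) = Mul(Mul(Rational(-1, 2), 6), Add(Add(Pow(z, 2), Mul(z, z)), -2)) = Mul(-3, Add(Add(Pow(z, 2), Pow(z, 2)), -2)) = Mul(-3, Add(Mul(2, Pow(z, 2)), -2)) = Mul(-3, Add(-2, Mul(2, Pow(z, 2)))) = Add(6, Mul(-6, Pow(z, 2))))
Mul(Mul(Function('u')(-1), -38), Function('k')(-5, g)) = Mul(Mul(Add(6, Mul(-6, Pow(-1, 2))), -38), -5) = Mul(Mul(Add(6, Mul(-6, 1)), -38), -5) = Mul(Mul(Add(6, -6), -38), -5) = Mul(Mul(0, -38), -5) = Mul(0, -5) = 0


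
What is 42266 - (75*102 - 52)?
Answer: 34668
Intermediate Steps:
42266 - (75*102 - 52) = 42266 - (7650 - 52) = 42266 - 1*7598 = 42266 - 7598 = 34668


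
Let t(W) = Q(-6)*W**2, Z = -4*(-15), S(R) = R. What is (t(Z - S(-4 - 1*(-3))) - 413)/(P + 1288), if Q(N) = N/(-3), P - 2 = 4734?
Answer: 2343/2008 ≈ 1.1668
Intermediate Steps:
P = 4736 (P = 2 + 4734 = 4736)
Z = 60
Q(N) = -N/3 (Q(N) = N*(-1/3) = -N/3)
t(W) = 2*W**2 (t(W) = (-1/3*(-6))*W**2 = 2*W**2)
(t(Z - S(-4 - 1*(-3))) - 413)/(P + 1288) = (2*(60 - (-4 - 1*(-3)))**2 - 413)/(4736 + 1288) = (2*(60 - (-4 + 3))**2 - 413)/6024 = (2*(60 - 1*(-1))**2 - 413)*(1/6024) = (2*(60 + 1)**2 - 413)*(1/6024) = (2*61**2 - 413)*(1/6024) = (2*3721 - 413)*(1/6024) = (7442 - 413)*(1/6024) = 7029*(1/6024) = 2343/2008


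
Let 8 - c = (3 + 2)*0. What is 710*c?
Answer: 5680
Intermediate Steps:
c = 8 (c = 8 - (3 + 2)*0 = 8 - 5*0 = 8 - 1*0 = 8 + 0 = 8)
710*c = 710*8 = 5680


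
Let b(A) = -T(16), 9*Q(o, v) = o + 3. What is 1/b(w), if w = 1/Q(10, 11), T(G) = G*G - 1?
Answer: -1/255 ≈ -0.0039216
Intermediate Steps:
T(G) = -1 + G**2 (T(G) = G**2 - 1 = -1 + G**2)
Q(o, v) = 1/3 + o/9 (Q(o, v) = (o + 3)/9 = (3 + o)/9 = 1/3 + o/9)
w = 9/13 (w = 1/(1/3 + (1/9)*10) = 1/(1/3 + 10/9) = 1/(13/9) = 9/13 ≈ 0.69231)
b(A) = -255 (b(A) = -(-1 + 16**2) = -(-1 + 256) = -1*255 = -255)
1/b(w) = 1/(-255) = -1/255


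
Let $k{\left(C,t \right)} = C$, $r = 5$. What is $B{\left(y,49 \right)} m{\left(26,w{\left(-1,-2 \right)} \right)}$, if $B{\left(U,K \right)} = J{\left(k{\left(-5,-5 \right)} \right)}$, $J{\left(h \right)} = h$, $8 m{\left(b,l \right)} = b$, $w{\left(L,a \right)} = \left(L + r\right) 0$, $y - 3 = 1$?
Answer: $- \frac{65}{4} \approx -16.25$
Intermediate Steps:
$y = 4$ ($y = 3 + 1 = 4$)
$w{\left(L,a \right)} = 0$ ($w{\left(L,a \right)} = \left(L + 5\right) 0 = \left(5 + L\right) 0 = 0$)
$m{\left(b,l \right)} = \frac{b}{8}$
$B{\left(U,K \right)} = -5$
$B{\left(y,49 \right)} m{\left(26,w{\left(-1,-2 \right)} \right)} = - 5 \cdot \frac{1}{8} \cdot 26 = \left(-5\right) \frac{13}{4} = - \frac{65}{4}$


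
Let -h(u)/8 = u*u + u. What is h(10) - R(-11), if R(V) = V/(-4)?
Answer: -3531/4 ≈ -882.75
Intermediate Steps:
R(V) = -V/4 (R(V) = V*(-¼) = -V/4)
h(u) = -8*u - 8*u² (h(u) = -8*(u*u + u) = -8*(u² + u) = -8*(u + u²) = -8*u - 8*u²)
h(10) - R(-11) = -8*10*(1 + 10) - (-1)*(-11)/4 = -8*10*11 - 1*11/4 = -880 - 11/4 = -3531/4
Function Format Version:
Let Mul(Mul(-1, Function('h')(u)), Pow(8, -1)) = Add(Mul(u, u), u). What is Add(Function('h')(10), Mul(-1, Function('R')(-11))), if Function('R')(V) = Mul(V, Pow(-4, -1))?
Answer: Rational(-3531, 4) ≈ -882.75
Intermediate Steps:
Function('R')(V) = Mul(Rational(-1, 4), V) (Function('R')(V) = Mul(V, Rational(-1, 4)) = Mul(Rational(-1, 4), V))
Function('h')(u) = Add(Mul(-8, u), Mul(-8, Pow(u, 2))) (Function('h')(u) = Mul(-8, Add(Mul(u, u), u)) = Mul(-8, Add(Pow(u, 2), u)) = Mul(-8, Add(u, Pow(u, 2))) = Add(Mul(-8, u), Mul(-8, Pow(u, 2))))
Add(Function('h')(10), Mul(-1, Function('R')(-11))) = Add(Mul(-8, 10, Add(1, 10)), Mul(-1, Mul(Rational(-1, 4), -11))) = Add(Mul(-8, 10, 11), Mul(-1, Rational(11, 4))) = Add(-880, Rational(-11, 4)) = Rational(-3531, 4)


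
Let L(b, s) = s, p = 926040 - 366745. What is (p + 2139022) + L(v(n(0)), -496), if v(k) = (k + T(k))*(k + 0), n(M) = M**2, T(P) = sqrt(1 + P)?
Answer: 2697821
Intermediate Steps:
p = 559295
v(k) = k*(k + sqrt(1 + k)) (v(k) = (k + sqrt(1 + k))*(k + 0) = (k + sqrt(1 + k))*k = k*(k + sqrt(1 + k)))
(p + 2139022) + L(v(n(0)), -496) = (559295 + 2139022) - 496 = 2698317 - 496 = 2697821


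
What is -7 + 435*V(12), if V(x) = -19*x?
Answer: -99187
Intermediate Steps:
-7 + 435*V(12) = -7 + 435*(-19*12) = -7 + 435*(-228) = -7 - 99180 = -99187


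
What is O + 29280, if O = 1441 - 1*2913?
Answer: 27808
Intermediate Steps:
O = -1472 (O = 1441 - 2913 = -1472)
O + 29280 = -1472 + 29280 = 27808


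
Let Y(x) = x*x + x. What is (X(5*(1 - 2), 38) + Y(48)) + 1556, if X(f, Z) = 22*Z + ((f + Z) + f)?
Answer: 4772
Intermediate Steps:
Y(x) = x + x² (Y(x) = x² + x = x + x²)
X(f, Z) = 2*f + 23*Z (X(f, Z) = 22*Z + ((Z + f) + f) = 22*Z + (Z + 2*f) = 2*f + 23*Z)
(X(5*(1 - 2), 38) + Y(48)) + 1556 = ((2*(5*(1 - 2)) + 23*38) + 48*(1 + 48)) + 1556 = ((2*(5*(-1)) + 874) + 48*49) + 1556 = ((2*(-5) + 874) + 2352) + 1556 = ((-10 + 874) + 2352) + 1556 = (864 + 2352) + 1556 = 3216 + 1556 = 4772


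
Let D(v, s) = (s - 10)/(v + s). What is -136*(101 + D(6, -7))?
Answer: -16048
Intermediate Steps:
D(v, s) = (-10 + s)/(s + v)
-136*(101 + D(6, -7)) = -136*(101 + (-10 - 7)/(-7 + 6)) = -136*(101 - 17/(-1)) = -136*(101 - 1*(-17)) = -136*(101 + 17) = -136*118 = -16048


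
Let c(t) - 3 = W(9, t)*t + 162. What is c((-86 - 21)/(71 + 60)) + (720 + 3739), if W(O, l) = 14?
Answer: 604246/131 ≈ 4612.6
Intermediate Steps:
c(t) = 165 + 14*t (c(t) = 3 + (14*t + 162) = 3 + (162 + 14*t) = 165 + 14*t)
c((-86 - 21)/(71 + 60)) + (720 + 3739) = (165 + 14*((-86 - 21)/(71 + 60))) + (720 + 3739) = (165 + 14*(-107/131)) + 4459 = (165 - 1498/131) + 4459 = 20117/131 + 4459 = 604246/131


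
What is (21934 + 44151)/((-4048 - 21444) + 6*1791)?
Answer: -66085/14746 ≈ -4.4816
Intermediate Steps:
(21934 + 44151)/((-4048 - 21444) + 6*1791) = 66085/(-25492 + 10746) = 66085/(-14746) = 66085*(-1/14746) = -66085/14746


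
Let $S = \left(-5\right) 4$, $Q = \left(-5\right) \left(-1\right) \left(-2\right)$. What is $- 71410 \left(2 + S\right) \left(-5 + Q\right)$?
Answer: $-19280700$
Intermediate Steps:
$Q = -10$ ($Q = 5 \left(-2\right) = -10$)
$S = -20$
$- 71410 \left(2 + S\right) \left(-5 + Q\right) = - 71410 \left(2 - 20\right) \left(-5 - 10\right) = - 71410 \left(\left(-18\right) \left(-15\right)\right) = \left(-71410\right) 270 = -19280700$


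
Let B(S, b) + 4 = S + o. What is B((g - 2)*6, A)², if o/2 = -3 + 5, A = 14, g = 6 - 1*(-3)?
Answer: 1764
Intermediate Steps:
g = 9 (g = 6 + 3 = 9)
o = 4 (o = 2*(-3 + 5) = 2*2 = 4)
B(S, b) = S (B(S, b) = -4 + (S + 4) = -4 + (4 + S) = S)
B((g - 2)*6, A)² = ((9 - 2)*6)² = (7*6)² = 42² = 1764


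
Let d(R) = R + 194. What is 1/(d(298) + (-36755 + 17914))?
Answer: -1/18349 ≈ -5.4499e-5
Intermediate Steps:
d(R) = 194 + R
1/(d(298) + (-36755 + 17914)) = 1/((194 + 298) + (-36755 + 17914)) = 1/(492 - 18841) = 1/(-18349) = -1/18349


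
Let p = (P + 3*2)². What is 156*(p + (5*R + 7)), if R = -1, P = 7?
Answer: 26676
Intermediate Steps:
p = 169 (p = (7 + 3*2)² = (7 + 6)² = 13² = 169)
156*(p + (5*R + 7)) = 156*(169 + (5*(-1) + 7)) = 156*(169 + (-5 + 7)) = 156*(169 + 2) = 156*171 = 26676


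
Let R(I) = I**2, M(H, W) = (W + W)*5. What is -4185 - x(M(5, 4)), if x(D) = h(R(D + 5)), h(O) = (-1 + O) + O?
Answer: -8234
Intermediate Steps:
M(H, W) = 10*W (M(H, W) = (2*W)*5 = 10*W)
h(O) = -1 + 2*O
x(D) = -1 + 2*(5 + D)**2 (x(D) = -1 + 2*(D + 5)**2 = -1 + 2*(5 + D)**2)
-4185 - x(M(5, 4)) = -4185 - (-1 + 2*(5 + 10*4)**2) = -4185 - (-1 + 2*(5 + 40)**2) = -4185 - (-1 + 2*45**2) = -4185 - (-1 + 2*2025) = -4185 - (-1 + 4050) = -4185 - 1*4049 = -4185 - 4049 = -8234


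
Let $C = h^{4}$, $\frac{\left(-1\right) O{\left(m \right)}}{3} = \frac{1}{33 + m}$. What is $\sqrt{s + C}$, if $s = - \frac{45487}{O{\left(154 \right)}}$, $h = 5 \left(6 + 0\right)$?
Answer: $\frac{\sqrt{32808207}}{3} \approx 1909.3$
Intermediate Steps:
$h = 30$ ($h = 5 \cdot 6 = 30$)
$O{\left(m \right)} = - \frac{3}{33 + m}$
$s = \frac{8506069}{3}$ ($s = - \frac{45487}{\left(-3\right) \frac{1}{33 + 154}} = - \frac{45487}{\left(-3\right) \frac{1}{187}} = - \frac{45487}{- \frac{3}{187}} = \left(-45487\right) \left(- \frac{187}{3}\right) = \frac{8506069}{3} \approx 2.8354 \cdot 10^{6}$)
$C = 810000$ ($C = 30^{4} = 810000$)
$\sqrt{s + C} = \sqrt{\frac{8506069}{3} + 810000} = \sqrt{\frac{10936069}{3}} = \frac{\sqrt{32808207}}{3}$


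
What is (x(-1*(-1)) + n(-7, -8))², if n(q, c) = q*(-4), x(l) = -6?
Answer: 484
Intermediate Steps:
n(q, c) = -4*q
(x(-1*(-1)) + n(-7, -8))² = (-6 - 4*(-7))² = (-6 + 28)² = 22² = 484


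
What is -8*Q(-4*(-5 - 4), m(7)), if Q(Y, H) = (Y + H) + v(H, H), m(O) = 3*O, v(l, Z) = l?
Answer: -624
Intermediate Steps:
Q(Y, H) = Y + 2*H (Q(Y, H) = (Y + H) + H = (H + Y) + H = Y + 2*H)
-8*Q(-4*(-5 - 4), m(7)) = -8*(-4*(-5 - 4) + 2*(3*7)) = -8*(-4*(-9) + 2*21) = -8*(36 + 42) = -8*78 = -624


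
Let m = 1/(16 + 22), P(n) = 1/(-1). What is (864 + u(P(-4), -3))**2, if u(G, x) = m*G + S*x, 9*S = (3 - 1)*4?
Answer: 9641079721/12996 ≈ 7.4185e+5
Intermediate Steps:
P(n) = -1
m = 1/38 ≈ 0.026316
S = 8/9 (S = ((3 - 1)*4)/9 = (2*4)/9 = (1/9)*8 = 8/9 ≈ 0.88889)
u(G, x) = G/38 + 8*x/9
(864 + u(P(-4), -3))**2 = (864 + ((1/38)*(-1) + (8/9)*(-3)))**2 = (864 + (-1/38 - 8/3))**2 = (864 - 307/114)**2 = (98189/114)**2 = 9641079721/12996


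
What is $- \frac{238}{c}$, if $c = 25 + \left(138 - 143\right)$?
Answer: $- \frac{119}{10} \approx -11.9$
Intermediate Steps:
$c = 20$ ($c = 25 - 5 = 20$)
$- \frac{238}{c} = - \frac{238}{20} = \left(-238\right) \frac{1}{20} = - \frac{119}{10}$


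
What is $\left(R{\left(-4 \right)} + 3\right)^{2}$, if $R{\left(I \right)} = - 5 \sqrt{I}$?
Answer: $\left(3 - 10 i\right)^{2} \approx -91.0 - 60.0 i$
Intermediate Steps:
$\left(R{\left(-4 \right)} + 3\right)^{2} = \left(- 5 \sqrt{-4} + 3\right)^{2} = \left(- 5 \cdot 2 i + 3\right)^{2} = \left(- 10 i + 3\right)^{2} = \left(3 - 10 i\right)^{2}$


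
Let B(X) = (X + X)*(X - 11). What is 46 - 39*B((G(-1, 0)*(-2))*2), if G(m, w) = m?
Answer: 2230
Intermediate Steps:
B(X) = 2*X*(-11 + X) (B(X) = (2*X)*(-11 + X) = 2*X*(-11 + X))
46 - 39*B((G(-1, 0)*(-2))*2) = 46 - 78*-1*(-2)*2*(-11 - 1*(-2)*2) = 46 - 78*2*2*(-11 + 2*2) = 46 - 78*4*(-11 + 4) = 46 - 78*4*(-7) = 46 - 39*(-56) = 46 + 2184 = 2230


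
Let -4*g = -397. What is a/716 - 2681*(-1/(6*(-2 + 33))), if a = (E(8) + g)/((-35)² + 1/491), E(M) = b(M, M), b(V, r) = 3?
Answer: 256577835951/17800481728 ≈ 14.414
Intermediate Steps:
E(M) = 3
g = 397/4 (g = -¼*(-397) = 397/4 ≈ 99.250)
a = 200819/2405904 (a = (3 + 397/4)/((-35)² + 1/491) = 409/(4*(1225 + 1/491)) = 409/(4*(601476/491)) = (409/4)*(491/601476) = 200819/2405904 ≈ 0.083469)
a/716 - 2681*(-1/(6*(-2 + 33))) = (200819/2405904)/716 - 2681*(-1/(6*(-2 + 33))) = (200819/2405904)*(1/716) - 2681/((-6*31)) = 200819/1722627264 - 2681/(-186) = 200819/1722627264 - 2681*(-1/186) = 200819/1722627264 + 2681/186 = 256577835951/17800481728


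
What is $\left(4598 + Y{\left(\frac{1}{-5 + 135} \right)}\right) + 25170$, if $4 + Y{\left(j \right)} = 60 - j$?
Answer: $\frac{3877119}{130} \approx 29824.0$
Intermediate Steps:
$Y{\left(j \right)} = 56 - j$ ($Y{\left(j \right)} = -4 - \left(-60 + j\right) = 56 - j$)
$\left(4598 + Y{\left(\frac{1}{-5 + 135} \right)}\right) + 25170 = \left(4598 + \left(56 - \frac{1}{-5 + 135}\right)\right) + 25170 = \left(4598 + \left(56 - \frac{1}{130}\right)\right) + 25170 = \left(4598 + \frac{7279}{130}\right) + 25170 = \frac{605019}{130} + 25170 = \frac{3877119}{130}$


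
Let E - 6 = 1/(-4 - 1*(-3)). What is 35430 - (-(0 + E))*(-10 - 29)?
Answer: 35235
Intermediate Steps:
E = 5 (E = 6 + 1/(-4 - 1*(-3)) = 6 + 1/(-4 + 3) = 6 + 1/(-1) = 6 - 1 = 5)
35430 - (-(0 + E))*(-10 - 29) = 35430 - (-(0 + 5))*(-10 - 29) = 35430 - (-1*5)*(-39) = 35430 - (-5)*(-39) = 35430 - 1*195 = 35430 - 195 = 35235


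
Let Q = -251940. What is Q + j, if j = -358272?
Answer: -610212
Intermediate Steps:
Q + j = -251940 - 358272 = -610212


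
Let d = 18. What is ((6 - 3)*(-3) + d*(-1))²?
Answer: 729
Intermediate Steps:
((6 - 3)*(-3) + d*(-1))² = ((6 - 3)*(-3) + 18*(-1))² = (3*(-3) - 18)² = (-9 - 18)² = (-27)² = 729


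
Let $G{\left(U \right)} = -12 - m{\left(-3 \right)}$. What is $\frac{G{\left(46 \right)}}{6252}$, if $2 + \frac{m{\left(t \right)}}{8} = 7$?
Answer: $- \frac{13}{1563} \approx -0.0083173$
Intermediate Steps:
$m{\left(t \right)} = 40$ ($m{\left(t \right)} = -16 + 8 \cdot 7 = -16 + 56 = 40$)
$G{\left(U \right)} = -52$ ($G{\left(U \right)} = -12 - 40 = -52$)
$\frac{G{\left(46 \right)}}{6252} = - \frac{52}{6252} = \left(-52\right) \frac{1}{6252} = - \frac{13}{1563}$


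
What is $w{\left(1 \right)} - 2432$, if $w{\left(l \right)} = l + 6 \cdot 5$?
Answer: $-2401$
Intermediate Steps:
$w{\left(l \right)} = 30 + l$ ($w{\left(l \right)} = l + 30 = 30 + l$)
$w{\left(1 \right)} - 2432 = \left(30 + 1\right) - 2432 = 31 - 2432 = -2401$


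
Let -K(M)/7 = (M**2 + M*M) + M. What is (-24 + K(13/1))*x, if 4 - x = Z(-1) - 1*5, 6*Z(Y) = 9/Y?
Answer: -52101/2 ≈ -26051.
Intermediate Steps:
Z(Y) = 3/(2*Y) (Z(Y) = (9/Y)/6 = 3/(2*Y))
x = 21/2 (x = 4 - ((3/2)/(-1) - 1*5) = 4 - ((3/2)*(-1) - 5) = 4 - (-3/2 - 5) = 4 - 1*(-13/2) = 4 + 13/2 = 21/2 ≈ 10.500)
K(M) = -14*M**2 - 7*M (K(M) = -7*((M**2 + M*M) + M) = -7*((M**2 + M**2) + M) = -7*(2*M**2 + M) = -7*(M + 2*M**2) = -14*M**2 - 7*M)
(-24 + K(13/1))*x = (-24 - 7*13/1*(1 + 2*(13/1)))*(21/2) = (-24 - 7*13*1*(1 + 2*(13*1)))*(21/2) = (-24 - 7*13*(1 + 2*13))*(21/2) = (-24 - 7*13*(1 + 26))*(21/2) = (-24 - 7*13*27)*(21/2) = (-24 - 2457)*(21/2) = -2481*21/2 = -52101/2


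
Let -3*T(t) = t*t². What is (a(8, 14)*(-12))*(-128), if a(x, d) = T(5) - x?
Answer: -76288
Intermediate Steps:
T(t) = -t³/3 (T(t) = -t*t²/3 = -t³/3)
a(x, d) = -125/3 - x (a(x, d) = -⅓*5³ - x = -⅓*125 - x = -125/3 - x)
(a(8, 14)*(-12))*(-128) = ((-125/3 - 1*8)*(-12))*(-128) = ((-125/3 - 8)*(-12))*(-128) = -149/3*(-12)*(-128) = 596*(-128) = -76288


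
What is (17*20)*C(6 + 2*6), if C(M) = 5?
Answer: 1700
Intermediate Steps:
(17*20)*C(6 + 2*6) = (17*20)*5 = 340*5 = 1700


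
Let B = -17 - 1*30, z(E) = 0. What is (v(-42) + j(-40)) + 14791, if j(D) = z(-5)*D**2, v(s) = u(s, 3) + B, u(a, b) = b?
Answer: 14747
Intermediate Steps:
B = -47 (B = -17 - 30 = -47)
v(s) = -44 (v(s) = 3 - 47 = -44)
j(D) = 0 (j(D) = 0*D**2 = 0)
(v(-42) + j(-40)) + 14791 = (-44 + 0) + 14791 = -44 + 14791 = 14747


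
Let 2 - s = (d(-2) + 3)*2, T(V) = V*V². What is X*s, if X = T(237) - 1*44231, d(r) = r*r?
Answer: -159213864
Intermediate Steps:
d(r) = r²
T(V) = V³
X = 13267822 (X = 237³ - 1*44231 = 13312053 - 44231 = 13267822)
s = -12 (s = 2 - ((-2)² + 3)*2 = 2 - (4 + 3)*2 = 2 - 7*2 = 2 - 1*14 = 2 - 14 = -12)
X*s = 13267822*(-12) = -159213864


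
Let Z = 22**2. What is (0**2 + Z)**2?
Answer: 234256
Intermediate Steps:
Z = 484
(0**2 + Z)**2 = (0**2 + 484)**2 = (0 + 484)**2 = 484**2 = 234256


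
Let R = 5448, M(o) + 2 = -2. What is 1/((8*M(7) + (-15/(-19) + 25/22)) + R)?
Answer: 418/2264693 ≈ 0.00018457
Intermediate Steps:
M(o) = -4 (M(o) = -2 - 2 = -4)
1/((8*M(7) + (-15/(-19) + 25/22)) + R) = 1/((8*(-4) + (-15/(-19) + 25/22)) + 5448) = 1/((-32 + (-15*(-1/19) + 25*(1/22))) + 5448) = 1/((-32 + (15/19 + 25/22)) + 5448) = 1/((-32 + 805/418) + 5448) = 1/(-12571/418 + 5448) = 1/(2264693/418) = 418/2264693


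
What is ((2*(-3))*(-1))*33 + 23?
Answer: 221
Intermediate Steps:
((2*(-3))*(-1))*33 + 23 = -6*(-1)*33 + 23 = 6*33 + 23 = 198 + 23 = 221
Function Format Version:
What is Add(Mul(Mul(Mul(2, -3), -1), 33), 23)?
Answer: 221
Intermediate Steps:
Add(Mul(Mul(Mul(2, -3), -1), 33), 23) = Add(Mul(Mul(-6, -1), 33), 23) = Add(Mul(6, 33), 23) = Add(198, 23) = 221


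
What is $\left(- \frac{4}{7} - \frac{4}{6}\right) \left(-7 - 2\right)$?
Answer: $\frac{78}{7} \approx 11.143$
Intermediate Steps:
$\left(- \frac{4}{7} - \frac{4}{6}\right) \left(-7 - 2\right) = \left(\left(-4\right) \frac{1}{7} - \frac{2}{3}\right) \left(-9\right) = \left(- \frac{4}{7} - \frac{2}{3}\right) \left(-9\right) = \left(- \frac{26}{21}\right) \left(-9\right) = \frac{78}{7}$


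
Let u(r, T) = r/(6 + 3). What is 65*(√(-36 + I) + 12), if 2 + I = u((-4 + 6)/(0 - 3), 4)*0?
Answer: 780 + 65*I*√38 ≈ 780.0 + 400.69*I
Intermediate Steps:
u(r, T) = r/9
I = -2 (I = -2 + (((-4 + 6)/(0 - 3))/9)*0 = -2 + ((2/(-3))/9)*0 = -2 + ((2*(-⅓))/9)*0 = -2 + ((⅑)*(-⅔))*0 = -2 - 2/27*0 = -2 + 0 = -2)
65*(√(-36 + I) + 12) = 65*(√(-36 - 2) + 12) = 65*(√(-38) + 12) = 65*(I*√38 + 12) = 65*(12 + I*√38) = 780 + 65*I*√38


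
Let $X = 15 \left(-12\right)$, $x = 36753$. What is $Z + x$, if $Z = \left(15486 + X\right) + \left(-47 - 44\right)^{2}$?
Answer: $60340$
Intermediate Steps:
$X = -180$
$Z = 23587$ ($Z = \left(15486 - 180\right) + \left(-47 - 44\right)^{2} = 15306 + \left(-91\right)^{2} = 15306 + 8281 = 23587$)
$Z + x = 23587 + 36753 = 60340$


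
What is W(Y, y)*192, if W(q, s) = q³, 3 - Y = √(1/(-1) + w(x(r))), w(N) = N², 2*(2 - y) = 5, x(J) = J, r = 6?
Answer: 65664 - 11904*√35 ≈ -4761.0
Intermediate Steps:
y = -½ (y = 2 - ½*5 = 2 - 5/2 = -½ ≈ -0.50000)
Y = 3 - √35 (Y = 3 - √(1/(-1) + 6²) = 3 - √(-1 + 36) = 3 - √35 ≈ -2.9161)
W(Y, y)*192 = (3 - √35)³*192 = 192*(3 - √35)³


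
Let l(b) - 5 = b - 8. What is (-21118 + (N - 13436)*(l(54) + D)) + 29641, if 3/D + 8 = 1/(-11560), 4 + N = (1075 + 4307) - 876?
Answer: -13679813757/30827 ≈ -4.4376e+5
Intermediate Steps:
l(b) = -3 + b (l(b) = 5 + (b - 8) = 5 + (-8 + b) = -3 + b)
N = 4502 (N = -4 + ((1075 + 4307) - 876) = -4 + (5382 - 876) = -4 + 4506 = 4502)
D = -11560/30827 (D = 3/(-8 + 1/(-11560)) = 3/(-8 - 1/11560) = 3/(-92481/11560) = 3*(-11560/92481) = -11560/30827 ≈ -0.37500)
(-21118 + (N - 13436)*(l(54) + D)) + 29641 = (-21118 + (4502 - 13436)*((-3 + 54) - 11560/30827)) + 29641 = (-21118 - 8934*(51 - 11560/30827)) + 29641 = (-21118 - 8934*1560617/30827) + 29641 = (-21118 - 13942552278/30827) + 29641 = -14593556864/30827 + 29641 = -13679813757/30827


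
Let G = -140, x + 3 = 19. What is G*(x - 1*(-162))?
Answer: -24920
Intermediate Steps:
x = 16 (x = -3 + 19 = 16)
G*(x - 1*(-162)) = -140*(16 - 1*(-162)) = -140*(16 + 162) = -140*178 = -24920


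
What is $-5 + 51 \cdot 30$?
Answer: $1525$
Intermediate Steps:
$-5 + 51 \cdot 30 = -5 + 1530 = 1525$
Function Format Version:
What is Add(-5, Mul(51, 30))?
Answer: 1525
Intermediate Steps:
Add(-5, Mul(51, 30)) = Add(-5, 1530) = 1525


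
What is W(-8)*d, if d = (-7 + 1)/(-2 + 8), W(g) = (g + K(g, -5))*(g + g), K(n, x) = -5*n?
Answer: 512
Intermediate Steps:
W(g) = -8*g² (W(g) = (g - 5*g)*(g + g) = (-4*g)*(2*g) = -8*g²)
d = -1 (d = -6/6 = -6*⅙ = -1)
W(-8)*d = -8*(-8)²*(-1) = -8*64*(-1) = -512*(-1) = 512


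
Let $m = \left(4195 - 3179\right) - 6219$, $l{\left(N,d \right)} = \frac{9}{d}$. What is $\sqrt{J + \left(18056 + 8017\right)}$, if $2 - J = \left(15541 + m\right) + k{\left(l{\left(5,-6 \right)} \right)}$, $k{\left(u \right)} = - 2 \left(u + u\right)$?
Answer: $\sqrt{15731} \approx 125.42$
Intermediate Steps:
$m = -5203$ ($m = \left(4195 - 3179\right) - 6219 = 1016 - 6219 = -5203$)
$k{\left(u \right)} = - 4 u$ ($k{\left(u \right)} = - 2 \cdot 2 u = - 4 u$)
$J = -10342$ ($J = 2 - \left(\left(15541 - 5203\right) - 4 \frac{9}{-6}\right) = 2 - \left(10338 - 4 \cdot 9 \left(- \frac{1}{6}\right)\right) = 2 - \left(10338 - -6\right) = 2 - \left(10338 + 6\right) = 2 - 10344 = -10342$)
$\sqrt{J + \left(18056 + 8017\right)} = \sqrt{-10342 + \left(18056 + 8017\right)} = \sqrt{-10342 + 26073} = \sqrt{15731}$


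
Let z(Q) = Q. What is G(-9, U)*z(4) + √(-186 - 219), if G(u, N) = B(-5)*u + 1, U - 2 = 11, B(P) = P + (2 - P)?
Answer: -68 + 9*I*√5 ≈ -68.0 + 20.125*I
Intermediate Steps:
B(P) = 2
U = 13 (U = 2 + 11 = 13)
G(u, N) = 1 + 2*u (G(u, N) = 2*u + 1 = 1 + 2*u)
G(-9, U)*z(4) + √(-186 - 219) = (1 + 2*(-9))*4 + √(-186 - 219) = (1 - 18)*4 + √(-405) = -17*4 + 9*I*√5 = -68 + 9*I*√5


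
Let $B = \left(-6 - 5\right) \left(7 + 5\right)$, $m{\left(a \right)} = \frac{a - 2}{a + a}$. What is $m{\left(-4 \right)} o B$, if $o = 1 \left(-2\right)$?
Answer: $198$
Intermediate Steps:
$m{\left(a \right)} = \frac{-2 + a}{2 a}$
$o = -2$
$B = -132$ ($B = \left(-11\right) 12 = -132$)
$m{\left(-4 \right)} o B = \frac{-2 - 4}{2 \left(-4\right)} \left(-2\right) \left(-132\right) = \frac{1}{2} \left(- \frac{1}{4}\right) \left(-6\right) \left(-2\right) \left(-132\right) = \frac{3}{4} \left(-2\right) \left(-132\right) = \left(- \frac{3}{2}\right) \left(-132\right) = 198$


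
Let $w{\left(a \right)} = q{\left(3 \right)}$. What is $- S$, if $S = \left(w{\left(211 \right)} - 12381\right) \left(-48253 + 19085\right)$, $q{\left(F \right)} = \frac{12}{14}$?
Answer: $- \frac{2527728048}{7} \approx -3.611 \cdot 10^{8}$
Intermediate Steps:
$q{\left(F \right)} = \frac{6}{7}$ ($q{\left(F \right)} = 12 \cdot \frac{1}{14} = \frac{6}{7}$)
$w{\left(a \right)} = \frac{6}{7}$
$S = \frac{2527728048}{7}$ ($S = \left(\frac{6}{7} - 12381\right) \left(-48253 + 19085\right) = \left(- \frac{86661}{7}\right) \left(-29168\right) = \frac{2527728048}{7} \approx 3.611 \cdot 10^{8}$)
$- S = \left(-1\right) \frac{2527728048}{7} = - \frac{2527728048}{7}$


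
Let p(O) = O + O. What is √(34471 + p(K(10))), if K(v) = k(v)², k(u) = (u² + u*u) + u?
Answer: √122671 ≈ 350.24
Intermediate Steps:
k(u) = u + 2*u² (k(u) = (u² + u²) + u = 2*u² + u = u + 2*u²)
K(v) = v²*(1 + 2*v)² (K(v) = (v*(1 + 2*v))² = v²*(1 + 2*v)²)
p(O) = 2*O
√(34471 + p(K(10))) = √(34471 + 2*(10²*(1 + 2*10)²)) = √(34471 + 2*(100*(1 + 20)²)) = √(34471 + 2*(100*21²)) = √(34471 + 2*(100*441)) = √(34471 + 2*44100) = √(34471 + 88200) = √122671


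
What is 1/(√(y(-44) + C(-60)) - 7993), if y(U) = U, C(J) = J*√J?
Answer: -1/(7993 - √(-44 - 120*I*√15)) ≈ -0.00012534 + 2.5106e-7*I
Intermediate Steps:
C(J) = J^(3/2)
1/(√(y(-44) + C(-60)) - 7993) = 1/(√(-44 + (-60)^(3/2)) - 7993) = 1/(√(-44 - 120*I*√15) - 7993) = 1/(-7993 + √(-44 - 120*I*√15))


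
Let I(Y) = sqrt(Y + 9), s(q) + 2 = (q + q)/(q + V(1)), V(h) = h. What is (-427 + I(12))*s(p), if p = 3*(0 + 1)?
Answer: 427/2 - sqrt(21)/2 ≈ 211.21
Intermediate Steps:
p = 3 (p = 3*1 = 3)
s(q) = -2 + 2*q/(1 + q) (s(q) = -2 + (q + q)/(q + 1) = -2 + (2*q)/(1 + q) = -2 + 2*q/(1 + q))
I(Y) = sqrt(9 + Y)
(-427 + I(12))*s(p) = (-427 + sqrt(9 + 12))*(-2/(1 + 3)) = (-427 + sqrt(21))*(-2/4) = (-427 + sqrt(21))*(-2*1/4) = (-427 + sqrt(21))*(-1/2) = 427/2 - sqrt(21)/2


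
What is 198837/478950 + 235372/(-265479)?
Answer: -19981457159/42383722350 ≈ -0.47144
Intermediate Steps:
198837/478950 + 235372/(-265479) = 198837*(1/478950) + 235372*(-1/265479) = 66279/159650 - 235372/265479 = -19981457159/42383722350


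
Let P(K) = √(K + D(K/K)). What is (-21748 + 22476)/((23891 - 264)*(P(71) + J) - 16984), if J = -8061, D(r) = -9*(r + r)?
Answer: -4952330006/1295728681734983 - 614302*√53/1295728681734983 ≈ -3.8255e-6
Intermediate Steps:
D(r) = -18*r
P(K) = √(-18 + K) (P(K) = √(K - 18*K/K) = √(K - 18*1) = √(K - 18) = √(-18 + K))
(-21748 + 22476)/((23891 - 264)*(P(71) + J) - 16984) = (-21748 + 22476)/((23891 - 264)*(√(-18 + 71) - 8061) - 16984) = 728/(23627*(√53 - 8061) - 16984) = 728/(23627*(-8061 + √53) - 16984) = 728/((-190457247 + 23627*√53) - 16984) = 728/(-190474231 + 23627*√53)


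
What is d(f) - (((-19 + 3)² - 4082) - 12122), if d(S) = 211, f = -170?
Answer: 16159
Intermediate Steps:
d(f) - (((-19 + 3)² - 4082) - 12122) = 211 - (((-19 + 3)² - 4082) - 12122) = 211 - (((-16)² - 4082) - 12122) = 211 - ((256 - 4082) - 12122) = 211 - (-3826 - 12122) = 211 - 1*(-15948) = 211 + 15948 = 16159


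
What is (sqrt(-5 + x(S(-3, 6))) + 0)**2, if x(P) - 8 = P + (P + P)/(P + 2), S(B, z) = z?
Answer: 21/2 ≈ 10.500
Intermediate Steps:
x(P) = 8 + P + 2*P/(2 + P) (x(P) = 8 + (P + (P + P)/(P + 2)) = 8 + (P + (2*P)/(2 + P)) = 8 + (P + 2*P/(2 + P)) = 8 + P + 2*P/(2 + P))
(sqrt(-5 + x(S(-3, 6))) + 0)**2 = (sqrt(-5 + (16 + 6**2 + 12*6)/(2 + 6)) + 0)**2 = (sqrt(-5 + (16 + 36 + 72)/8) + 0)**2 = (sqrt(-5 + (1/8)*124) + 0)**2 = (sqrt(-5 + 31/2) + 0)**2 = (sqrt(21/2) + 0)**2 = (sqrt(42)/2 + 0)**2 = (sqrt(42)/2)**2 = 21/2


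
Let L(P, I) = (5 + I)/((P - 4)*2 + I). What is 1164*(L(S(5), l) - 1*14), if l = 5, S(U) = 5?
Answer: -102432/7 ≈ -14633.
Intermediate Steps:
L(P, I) = (5 + I)/(-8 + I + 2*P) (L(P, I) = (5 + I)/((-4 + P)*2 + I) = (5 + I)/((-8 + 2*P) + I) = (5 + I)/(-8 + I + 2*P))
1164*(L(S(5), l) - 1*14) = 1164*((5 + 5)/(-8 + 5 + 2*5) - 1*14) = 1164*(10/(-8 + 5 + 10) - 14) = 1164*(10/7 - 14) = 1164*(-88/7) = -102432/7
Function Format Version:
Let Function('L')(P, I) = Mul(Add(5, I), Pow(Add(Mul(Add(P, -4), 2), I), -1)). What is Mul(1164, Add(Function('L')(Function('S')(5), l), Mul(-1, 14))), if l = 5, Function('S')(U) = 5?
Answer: Rational(-102432, 7) ≈ -14633.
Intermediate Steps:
Function('L')(P, I) = Mul(Pow(Add(-8, I, Mul(2, P)), -1), Add(5, I)) (Function('L')(P, I) = Mul(Add(5, I), Pow(Add(Mul(Add(-4, P), 2), I), -1)) = Mul(Add(5, I), Pow(Add(Add(-8, Mul(2, P)), I), -1)) = Mul(Add(5, I), Pow(Add(-8, I, Mul(2, P)), -1)) = Mul(Pow(Add(-8, I, Mul(2, P)), -1), Add(5, I)))
Mul(1164, Add(Function('L')(Function('S')(5), l), Mul(-1, 14))) = Mul(1164, Add(Mul(Pow(Add(-8, 5, Mul(2, 5)), -1), Add(5, 5)), Mul(-1, 14))) = Mul(1164, Add(Mul(Pow(Add(-8, 5, 10), -1), 10), -14)) = Mul(1164, Add(Mul(Pow(7, -1), 10), -14)) = Mul(1164, Add(Mul(Rational(1, 7), 10), -14)) = Mul(1164, Add(Rational(10, 7), -14)) = Mul(1164, Rational(-88, 7)) = Rational(-102432, 7)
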